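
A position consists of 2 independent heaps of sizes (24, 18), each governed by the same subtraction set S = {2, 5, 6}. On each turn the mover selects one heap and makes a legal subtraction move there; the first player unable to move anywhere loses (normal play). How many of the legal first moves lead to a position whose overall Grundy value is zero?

2

All heaps use S = {2, 5, 6}:
n :  0  1  2  3  4  5  6  7  8  9 10 11 12 13 14 15 16 17 18 19 20 21 22 23 24
G :  0  0  1  1  0  2  1  3  0  2  1  0  0  1  1  0  2  1  3  0  2  1  0  0  1
Heap A: G(24) = 1.
Heap B: G(18) = 3.
Combined Grundy value = 1 ⊕ 3 = 2.
A winning move leaves total XOR = 0, i.e. changes one component's Grundy value g to g ⊕ X where X is the current total.
Heap A: need g' = 1⊕2 = 3. Options: 24−2→G=0, 24−5→G=0, 24−6→G=3. Hits: 1.
Heap B: need g' = 3⊕2 = 1. Options: 18−2→G=2, 18−5→G=1, 18−6→G=0. Hits: 1.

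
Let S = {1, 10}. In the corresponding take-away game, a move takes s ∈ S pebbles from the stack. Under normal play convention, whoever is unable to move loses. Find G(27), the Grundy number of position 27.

1

G(0) = 0
G(1) = mex{0} = 1
G(2) = mex{1} = 0
G(3) = mex{0} = 1
G(4) = mex{1} = 0
G(5) = mex{0} = 1
G(6) = mex{1} = 0
G(7) = mex{0} = 1
G(8) = mex{1} = 0
G(9) = mex{0} = 1
G(10) = mex{1,0} = 2
G(11) = mex{2,1} = 0
G(12) = mex{0,0} = 1
G(13) = mex{1,1} = 0
G(14) = mex{0,0} = 1
G(15) = mex{1,1} = 0
G(16) = mex{0,0} = 1
G(17) = mex{1,1} = 0
G(18) = mex{0,0} = 1
G(19) = mex{1,1} = 0
G(20) = mex{0,2} = 1
G(21) = mex{1,0} = 2
G(22) = mex{2,1} = 0
G(23) = mex{0,0} = 1
G(24) = mex{1,1} = 0
G(25) = mex{0,0} = 1
G(26) = mex{1,1} = 0
G(27) = mex{0,0} = 1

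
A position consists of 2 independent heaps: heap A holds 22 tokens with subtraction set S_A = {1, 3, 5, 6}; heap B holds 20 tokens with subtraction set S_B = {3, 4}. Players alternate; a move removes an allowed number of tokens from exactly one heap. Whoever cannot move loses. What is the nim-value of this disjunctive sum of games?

Heap A, S = {1, 3, 5, 6}:
n :  0  1  2  3  4  5  6  7  8  9 10 11 12 13 14 15 16 17 18 19 20 21 22
G :  0  1  0  1  0  1  2  3  2  3  2  0  1  0  1  0  1  2  3  2  3  2  0
G_A(22) = 0.
Heap B, S = {3, 4}:
n :  0  1  2  3  4  5  6  7  8  9 10 11 12 13 14 15 16 17 18 19 20
G :  0  0  0  1  1  1  2  0  0  0  1  1  1  2  0  0  0  1  1  1  2
G_B(20) = 2.
Combined Grundy value = 0 ⊕ 2 = 2.

2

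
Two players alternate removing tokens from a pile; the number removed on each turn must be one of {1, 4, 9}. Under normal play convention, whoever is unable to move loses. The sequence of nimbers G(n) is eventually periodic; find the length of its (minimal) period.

5

G(0) = 0
G(1) = mex{0} = 1
G(2) = mex{1} = 0
G(3) = mex{0} = 1
G(4) = mex{1,0} = 2
G(5) = mex{2,1} = 0
G(6) = mex{0,0} = 1
G(7) = mex{1,1} = 0
G(8) = mex{0,2} = 1
G(9) = mex{1,0,0} = 2
G(10) = mex{2,1,1} = 0
G(11) = mex{0,0,0} = 1
G(12) = mex{1,1,1} = 0
G(13) = mex{0,2,2} = 1
G(14) = mex{1,0,0} = 2
G(15) = mex{2,1,1} = 0
G(n+5) = G(n) holds for n = 0,…,8 (a full window of length max(S) = 9), so the sequence is purely periodic with period 5.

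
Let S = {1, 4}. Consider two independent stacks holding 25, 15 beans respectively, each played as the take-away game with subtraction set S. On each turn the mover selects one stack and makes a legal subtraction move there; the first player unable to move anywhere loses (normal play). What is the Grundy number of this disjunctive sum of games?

All stacks use S = {1, 4}:
n :  0  1  2  3  4  5  6  7  8  9 10 11 12 13 14 15 16 17 18 19 20 21 22 23 24 25
G :  0  1  0  1  2  0  1  0  1  2  0  1  0  1  2  0  1  0  1  2  0  1  0  1  2  0
Stack A: G(25) = 0.
Stack B: G(15) = 0.
Combined Grundy value = 0 ⊕ 0 = 0.

0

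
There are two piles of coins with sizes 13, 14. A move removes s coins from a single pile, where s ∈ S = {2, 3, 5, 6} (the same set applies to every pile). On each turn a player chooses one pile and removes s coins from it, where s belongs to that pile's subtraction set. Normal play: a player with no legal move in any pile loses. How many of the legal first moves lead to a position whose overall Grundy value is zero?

2

All piles use S = {2, 3, 5, 6}:
G(0) = 0
G(1) = mex{} = 0
G(2) = mex{0} = 1
G(3) = mex{0,0} = 1
G(4) = mex{1,0} = 2
G(5) = mex{1,1,0} = 2
G(6) = mex{2,1,0,0} = 3
G(7) = mex{2,2,1,0} = 3
G(8) = mex{3,2,1,1} = 0
G(9) = mex{3,3,2,1} = 0
G(10) = mex{0,3,2,2} = 1
G(11) = mex{0,0,3,2} = 1
G(12) = mex{1,0,3,3} = 2
G(13) = mex{1,1,0,3} = 2
G(14) = mex{2,1,0,0} = 3
Pile A: G(13) = 2.
Pile B: G(14) = 3.
Combined Grundy value = 2 ⊕ 3 = 1.
A winning move leaves total XOR = 0, i.e. changes one component's Grundy value g to g ⊕ X where X is the current total.
Pile A: need g' = 2⊕1 = 3. Options: 13−2→G=1, 13−3→G=1, 13−5→G=0, 13−6→G=3. Hits: 1.
Pile B: need g' = 3⊕1 = 2. Options: 14−2→G=2, 14−3→G=1, 14−5→G=0, 14−6→G=0. Hits: 1.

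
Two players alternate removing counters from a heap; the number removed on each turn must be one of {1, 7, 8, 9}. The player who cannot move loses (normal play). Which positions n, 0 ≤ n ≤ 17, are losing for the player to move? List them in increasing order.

G(0) = 0
G(1) = mex{0} = 1
G(2) = mex{1} = 0
G(3) = mex{0} = 1
G(4) = mex{1} = 0
G(5) = mex{0} = 1
G(6) = mex{1} = 0
G(7) = mex{0,0} = 1
G(8) = mex{1,1,0} = 2
G(9) = mex{2,0,1,0} = 3
G(10) = mex{3,1,0,1} = 2
G(11) = mex{2,0,1,0} = 3
G(12) = mex{3,1,0,1} = 2
G(13) = mex{2,0,1,0} = 3
G(14) = mex{3,1,0,1} = 2
G(15) = mex{2,2,1,0} = 3
G(16) = mex{3,3,2,1} = 0
G(17) = mex{0,2,3,2} = 1
P-positions are exactly the n with G(n) = 0.

0, 2, 4, 6, 16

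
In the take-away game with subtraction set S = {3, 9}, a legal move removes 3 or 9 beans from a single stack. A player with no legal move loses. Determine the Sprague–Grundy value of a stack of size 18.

n :  0  1  2  3  4  5  6  7  8  9 10 11 12 13 14 15 16 17 18
G :  0  0  0  1  1  1  0  0  0  1  1  1  0  0  0  1  1  1  0

0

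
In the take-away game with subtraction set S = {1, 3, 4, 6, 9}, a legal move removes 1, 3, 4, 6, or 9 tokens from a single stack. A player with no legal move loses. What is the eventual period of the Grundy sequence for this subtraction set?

G(0) = 0
G(1) = mex{0} = 1
G(2) = mex{1} = 0
G(3) = mex{0,0} = 1
G(4) = mex{1,1,0} = 2
G(5) = mex{2,0,1} = 3
G(6) = mex{3,1,0,0} = 2
G(7) = mex{2,2,1,1} = 0
G(8) = mex{0,3,2,0} = 1
G(9) = mex{1,2,3,1,0} = 4
G(10) = mex{4,0,2,2,1} = 3
G(11) = mex{3,1,0,3,0} = 2
G(12) = mex{2,4,1,2,1} = 0
G(13) = mex{0,3,4,0,2} = 1
G(14) = mex{1,2,3,1,3} = 0
G(15) = mex{0,0,2,4,2} = 1
G(16) = mex{1,1,0,3,0} = 2
G(17) = mex{2,0,1,2,1} = 3
G(18) = mex{3,1,0,0,4} = 2
G(19) = mex{2,2,1,1,3} = 0
G(20) = mex{0,3,2,0,2} = 1
G(21) = mex{1,2,3,1,0} = 4
G(22) = mex{4,0,2,2,1} = 3
G(23) = mex{3,1,0,3,0} = 2
G(24) = mex{2,4,1,2,1} = 0
G(25) = mex{0,3,4,0,2} = 1
G(n+12) = G(n) holds for n = 0,…,8 (a full window of length max(S) = 9), so the sequence is purely periodic with period 12.

12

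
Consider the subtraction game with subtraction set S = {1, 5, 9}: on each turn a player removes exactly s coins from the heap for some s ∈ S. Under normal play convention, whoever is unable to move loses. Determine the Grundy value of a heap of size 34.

n :  0  1  2  3  4  5  6  7  8  9 10 11 12 13 14 15 16 17 18 19 20 21 22 23 24 25 26 27 28 29 30 31 32 33 34
G :  0  1  0  1  0  1  0  1  0  1  0  1  0  1  0  1  0  1  0  1  0  1  0  1  0  1  0  1  0  1  0  1  0  1  0

0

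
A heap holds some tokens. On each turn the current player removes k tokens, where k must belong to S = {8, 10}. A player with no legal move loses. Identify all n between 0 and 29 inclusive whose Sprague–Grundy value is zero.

n :  0  1  2  3  4  5  6  7  8  9 10 11 12 13 14 15 16 17 18 19 20 21 22 23 24 25 26 27 28 29
G :  0  0  0  0  0  0  0  0  1  1  1  1  1  1  1  1  2  2  0  0  0  0  0  0  0  0  1  1  1  1
P-positions are exactly the n with G(n) = 0.

0, 1, 2, 3, 4, 5, 6, 7, 18, 19, 20, 21, 22, 23, 24, 25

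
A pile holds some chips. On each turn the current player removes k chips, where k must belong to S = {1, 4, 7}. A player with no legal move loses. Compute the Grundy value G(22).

n :  0  1  2  3  4  5  6  7  8  9 10 11 12 13 14 15 16 17 18 19 20 21 22
G :  0  1  0  1  2  0  1  2  0  1  0  1  2  0  1  2  0  1  0  1  2  0  1

1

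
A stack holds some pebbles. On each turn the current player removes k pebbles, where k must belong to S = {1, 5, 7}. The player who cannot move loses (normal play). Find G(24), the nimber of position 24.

n :  0  1  2  3  4  5  6  7  8  9 10 11 12 13 14 15 16 17 18 19 20 21 22 23 24
G :  0  1  0  1  0  1  0  1  0  1  0  1  0  1  0  1  0  1  0  1  0  1  0  1  0

0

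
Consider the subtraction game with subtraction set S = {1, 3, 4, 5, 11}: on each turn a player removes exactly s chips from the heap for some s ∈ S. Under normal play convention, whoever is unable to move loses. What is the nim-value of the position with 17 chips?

G(0) = 0
G(1) = mex{0} = 1
G(2) = mex{1} = 0
G(3) = mex{0,0} = 1
G(4) = mex{1,1,0} = 2
G(5) = mex{2,0,1,0} = 3
G(6) = mex{3,1,0,1} = 2
G(7) = mex{2,2,1,0} = 3
G(8) = mex{3,3,2,1} = 0
G(9) = mex{0,2,3,2} = 1
G(10) = mex{1,3,2,3} = 0
G(11) = mex{0,0,3,2,0} = 1
G(12) = mex{1,1,0,3,1} = 2
G(13) = mex{2,0,1,0,0} = 3
G(14) = mex{3,1,0,1,1} = 2
G(15) = mex{2,2,1,0,2} = 3
G(16) = mex{3,3,2,1,3} = 0
G(17) = mex{0,2,3,2,2} = 1

1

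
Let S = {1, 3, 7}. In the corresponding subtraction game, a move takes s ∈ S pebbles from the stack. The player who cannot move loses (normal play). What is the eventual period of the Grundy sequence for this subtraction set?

n :  0  1  2  3  4  5  6  7  8  9 10 11 12 13 14
G :  0  1  0  1  0  1  0  1  0  1  0  1  0  1  0
G(n+2) = G(n) holds for n = 0,…,6 (a full window of length max(S) = 7), so the sequence is purely periodic with period 2.

2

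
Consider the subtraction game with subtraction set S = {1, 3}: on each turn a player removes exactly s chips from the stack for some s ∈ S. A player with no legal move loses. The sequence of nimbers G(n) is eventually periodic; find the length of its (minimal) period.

n :  0  1  2  3  4  5  6  7  8  9 10 11 12 13 14
G :  0  1  0  1  0  1  0  1  0  1  0  1  0  1  0
G(n+2) = G(n) holds for n = 0,…,2 (a full window of length max(S) = 3), so the sequence is purely periodic with period 2.

2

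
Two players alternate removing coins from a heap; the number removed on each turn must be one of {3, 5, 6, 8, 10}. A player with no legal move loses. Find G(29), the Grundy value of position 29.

1

G(0) = 0
G(1) = mex{} = 0
G(2) = mex{} = 0
G(3) = mex{0} = 1
G(4) = mex{0} = 1
G(5) = mex{0,0} = 1
G(6) = mex{1,0,0} = 2
G(7) = mex{1,0,0} = 2
G(8) = mex{1,1,0,0} = 2
G(9) = mex{2,1,1,0} = 3
G(10) = mex{2,1,1,0,0} = 3
G(11) = mex{2,2,1,1,0} = 3
G(12) = mex{3,2,2,1,0} = 4
G(13) = mex{3,2,2,1,1} = 0
G(14) = mex{3,3,2,2,1} = 0
G(15) = mex{4,3,3,2,1} = 0
G(16) = mex{0,3,3,2,2} = 1
G(17) = mex{0,4,3,3,2} = 1
G(18) = mex{0,0,4,3,2} = 1
G(19) = mex{1,0,0,3,3} = 2
G(20) = mex{1,0,0,4,3} = 2
G(21) = mex{1,1,0,0,3} = 2
G(22) = mex{2,1,1,0,4} = 3
G(23) = mex{2,1,1,0,0} = 3
G(24) = mex{2,2,1,1,0} = 3
G(25) = mex{3,2,2,1,0} = 4
G(26) = mex{3,2,2,1,1} = 0
G(27) = mex{3,3,2,2,1} = 0
G(28) = mex{4,3,3,2,1} = 0
G(29) = mex{0,3,3,2,2} = 1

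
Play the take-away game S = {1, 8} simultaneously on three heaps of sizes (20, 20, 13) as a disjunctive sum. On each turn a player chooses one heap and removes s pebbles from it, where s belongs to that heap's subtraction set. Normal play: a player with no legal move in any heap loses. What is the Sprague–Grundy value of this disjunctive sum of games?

All heaps use S = {1, 8}:
G(0) = 0
G(1) = mex{0} = 1
G(2) = mex{1} = 0
G(3) = mex{0} = 1
G(4) = mex{1} = 0
G(5) = mex{0} = 1
G(6) = mex{1} = 0
G(7) = mex{0} = 1
G(8) = mex{1,0} = 2
G(9) = mex{2,1} = 0
G(10) = mex{0,0} = 1
G(11) = mex{1,1} = 0
G(12) = mex{0,0} = 1
G(13) = mex{1,1} = 0
G(14) = mex{0,0} = 1
G(15) = mex{1,1} = 0
G(16) = mex{0,2} = 1
G(17) = mex{1,0} = 2
G(18) = mex{2,1} = 0
G(19) = mex{0,0} = 1
G(20) = mex{1,1} = 0
Heap A: G(20) = 0.
Heap B: G(20) = 0.
Heap C: G(13) = 0.
Combined Grundy value = 0 ⊕ 0 ⊕ 0 = 0.

0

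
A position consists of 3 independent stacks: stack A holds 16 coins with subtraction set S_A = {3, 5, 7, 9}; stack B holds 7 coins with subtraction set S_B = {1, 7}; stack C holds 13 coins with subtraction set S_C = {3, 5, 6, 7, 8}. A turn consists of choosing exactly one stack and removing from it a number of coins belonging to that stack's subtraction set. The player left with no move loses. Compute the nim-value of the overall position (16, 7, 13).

Stack A, S = {3, 5, 7, 9}:
G(0) = 0
G(1) = mex{} = 0
G(2) = mex{} = 0
G(3) = mex{0} = 1
G(4) = mex{0} = 1
G(5) = mex{0,0} = 1
G(6) = mex{1,0} = 2
G(7) = mex{1,0,0} = 2
G(8) = mex{1,1,0} = 2
G(9) = mex{2,1,0,0} = 3
G(10) = mex{2,1,1,0} = 3
G(11) = mex{2,2,1,0} = 3
G(12) = mex{3,2,1,1} = 0
G(13) = mex{3,2,2,1} = 0
G(14) = mex{3,3,2,1} = 0
G(15) = mex{0,3,2,2} = 1
G(16) = mex{0,3,3,2} = 1
G_A(16) = 1.
Stack B, S = {1, 7}:
n : 0 1 2 3 4 5 6 7
G : 0 1 0 1 0 1 0 1
G_B(7) = 1.
Stack C, S = {3, 5, 6, 7, 8}:
n :  0  1  2  3  4  5  6  7  8  9 10 11 12 13
G :  0  0  0  1  1  1  2  2  2  3  3  0  0  0
G_C(13) = 0.
Combined Grundy value = 1 ⊕ 1 ⊕ 0 = 0.

0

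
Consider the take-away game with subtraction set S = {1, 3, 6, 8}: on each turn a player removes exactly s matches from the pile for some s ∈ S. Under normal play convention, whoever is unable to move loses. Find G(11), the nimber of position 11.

0

G(0) = 0
G(1) = mex{0} = 1
G(2) = mex{1} = 0
G(3) = mex{0,0} = 1
G(4) = mex{1,1} = 0
G(5) = mex{0,0} = 1
G(6) = mex{1,1,0} = 2
G(7) = mex{2,0,1} = 3
G(8) = mex{3,1,0,0} = 2
G(9) = mex{2,2,1,1} = 0
G(10) = mex{0,3,0,0} = 1
G(11) = mex{1,2,1,1} = 0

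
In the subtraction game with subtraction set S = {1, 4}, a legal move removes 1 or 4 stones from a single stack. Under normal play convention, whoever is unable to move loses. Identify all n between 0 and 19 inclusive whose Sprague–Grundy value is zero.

G(0) = 0
G(1) = mex{0} = 1
G(2) = mex{1} = 0
G(3) = mex{0} = 1
G(4) = mex{1,0} = 2
G(5) = mex{2,1} = 0
G(6) = mex{0,0} = 1
G(7) = mex{1,1} = 0
G(8) = mex{0,2} = 1
G(9) = mex{1,0} = 2
G(10) = mex{2,1} = 0
G(11) = mex{0,0} = 1
G(12) = mex{1,1} = 0
G(13) = mex{0,2} = 1
G(14) = mex{1,0} = 2
G(15) = mex{2,1} = 0
G(16) = mex{0,0} = 1
G(17) = mex{1,1} = 0
G(18) = mex{0,2} = 1
G(19) = mex{1,0} = 2
P-positions are exactly the n with G(n) = 0.

0, 2, 5, 7, 10, 12, 15, 17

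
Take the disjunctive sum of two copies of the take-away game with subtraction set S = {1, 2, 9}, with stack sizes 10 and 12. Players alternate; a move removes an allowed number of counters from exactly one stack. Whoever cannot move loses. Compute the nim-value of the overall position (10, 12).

2

All stacks use S = {1, 2, 9}:
n :  0  1  2  3  4  5  6  7  8  9 10 11 12
G :  0  1  2  0  1  2  0  1  2  3  0  1  2
Stack A: G(10) = 0.
Stack B: G(12) = 2.
Combined Grundy value = 0 ⊕ 2 = 2.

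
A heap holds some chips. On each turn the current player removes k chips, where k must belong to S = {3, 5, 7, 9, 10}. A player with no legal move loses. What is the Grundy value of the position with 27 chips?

G(0) = 0
G(1) = mex{} = 0
G(2) = mex{} = 0
G(3) = mex{0} = 1
G(4) = mex{0} = 1
G(5) = mex{0,0} = 1
G(6) = mex{1,0} = 2
G(7) = mex{1,0,0} = 2
G(8) = mex{1,1,0} = 2
G(9) = mex{2,1,0,0} = 3
G(10) = mex{2,1,1,0,0} = 3
G(11) = mex{2,2,1,0,0} = 3
G(12) = mex{3,2,1,1,0} = 4
G(13) = mex{3,2,2,1,1} = 0
G(14) = mex{3,3,2,1,1} = 0
G(15) = mex{4,3,2,2,1} = 0
G(16) = mex{0,3,3,2,2} = 1
G(17) = mex{0,4,3,2,2} = 1
G(18) = mex{0,0,3,3,2} = 1
G(19) = mex{1,0,4,3,3} = 2
G(20) = mex{1,0,0,3,3} = 2
G(21) = mex{1,1,0,4,3} = 2
G(22) = mex{2,1,0,0,4} = 3
G(23) = mex{2,1,1,0,0} = 3
G(24) = mex{2,2,1,0,0} = 3
G(25) = mex{3,2,1,1,0} = 4
G(26) = mex{3,2,2,1,1} = 0
G(27) = mex{3,3,2,1,1} = 0

0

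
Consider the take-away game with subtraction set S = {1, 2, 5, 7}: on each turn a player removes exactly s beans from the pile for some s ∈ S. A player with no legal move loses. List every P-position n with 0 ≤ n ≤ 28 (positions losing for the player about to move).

G(0) = 0
G(1) = mex{0} = 1
G(2) = mex{1,0} = 2
G(3) = mex{2,1} = 0
G(4) = mex{0,2} = 1
G(5) = mex{1,0,0} = 2
G(6) = mex{2,1,1} = 0
G(7) = mex{0,2,2,0} = 1
G(8) = mex{1,0,0,1} = 2
G(9) = mex{2,1,1,2} = 0
G(10) = mex{0,2,2,0} = 1
G(11) = mex{1,0,0,1} = 2
G(12) = mex{2,1,1,2} = 0
G(13) = mex{0,2,2,0} = 1
G(14) = mex{1,0,0,1} = 2
G(15) = mex{2,1,1,2} = 0
G(16) = mex{0,2,2,0} = 1
G(17) = mex{1,0,0,1} = 2
G(18) = mex{2,1,1,2} = 0
G(19) = mex{0,2,2,0} = 1
G(20) = mex{1,0,0,1} = 2
G(21) = mex{2,1,1,2} = 0
G(22) = mex{0,2,2,0} = 1
G(23) = mex{1,0,0,1} = 2
G(24) = mex{2,1,1,2} = 0
G(25) = mex{0,2,2,0} = 1
G(26) = mex{1,0,0,1} = 2
G(27) = mex{2,1,1,2} = 0
G(28) = mex{0,2,2,0} = 1
P-positions are exactly the n with G(n) = 0.

0, 3, 6, 9, 12, 15, 18, 21, 24, 27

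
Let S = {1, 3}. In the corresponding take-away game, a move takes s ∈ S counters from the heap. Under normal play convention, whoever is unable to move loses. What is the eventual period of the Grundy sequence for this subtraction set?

2

n :  0  1  2  3  4  5  6  7  8  9 10 11 12 13 14
G :  0  1  0  1  0  1  0  1  0  1  0  1  0  1  0
G(n+2) = G(n) holds for n = 0,…,2 (a full window of length max(S) = 3), so the sequence is purely periodic with period 2.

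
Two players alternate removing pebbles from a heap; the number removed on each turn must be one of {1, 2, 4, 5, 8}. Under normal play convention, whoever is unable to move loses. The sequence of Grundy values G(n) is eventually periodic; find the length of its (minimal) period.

3

G(0) = 0
G(1) = mex{0} = 1
G(2) = mex{1,0} = 2
G(3) = mex{2,1} = 0
G(4) = mex{0,2,0} = 1
G(5) = mex{1,0,1,0} = 2
G(6) = mex{2,1,2,1} = 0
G(7) = mex{0,2,0,2} = 1
G(8) = mex{1,0,1,0,0} = 2
G(9) = mex{2,1,2,1,1} = 0
G(10) = mex{0,2,0,2,2} = 1
G(11) = mex{1,0,1,0,0} = 2
G(12) = mex{2,1,2,1,1} = 0
G(13) = mex{0,2,0,2,2} = 1
G(14) = mex{1,0,1,0,0} = 2
G(n+3) = G(n) holds for n = 0,…,7 (a full window of length max(S) = 8), so the sequence is purely periodic with period 3.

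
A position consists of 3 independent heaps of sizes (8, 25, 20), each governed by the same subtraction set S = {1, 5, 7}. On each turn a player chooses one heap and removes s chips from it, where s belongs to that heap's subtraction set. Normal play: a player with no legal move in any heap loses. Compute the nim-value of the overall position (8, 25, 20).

1

All heaps use S = {1, 5, 7}:
n :  0  1  2  3  4  5  6  7  8  9 10 11 12 13 14 15 16 17 18 19 20 21 22 23 24 25
G :  0  1  0  1  0  1  0  1  0  1  0  1  0  1  0  1  0  1  0  1  0  1  0  1  0  1
Heap A: G(8) = 0.
Heap B: G(25) = 1.
Heap C: G(20) = 0.
Combined Grundy value = 0 ⊕ 1 ⊕ 0 = 1.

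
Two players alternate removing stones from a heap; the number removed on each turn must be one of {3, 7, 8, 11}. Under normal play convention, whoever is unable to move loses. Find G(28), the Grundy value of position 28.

1

n :  0  1  2  3  4  5  6  7  8  9 10 11 12 13 14 15 16 17 18 19 20 21 22 23 24 25 26 27 28
G :  0  0  0  1  1  1  0  2  2  1  3  3  2  2  4  0  0  2  1  1  0  0  2  1  1  0  2  2  1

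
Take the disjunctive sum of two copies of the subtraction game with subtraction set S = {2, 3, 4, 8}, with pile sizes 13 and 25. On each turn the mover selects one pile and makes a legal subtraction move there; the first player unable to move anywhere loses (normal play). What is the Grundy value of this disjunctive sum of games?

0

All piles use S = {2, 3, 4, 8}:
G(0) = 0
G(1) = mex{} = 0
G(2) = mex{0} = 1
G(3) = mex{0,0} = 1
G(4) = mex{1,0,0} = 2
G(5) = mex{1,1,0} = 2
G(6) = mex{2,1,1} = 0
G(7) = mex{2,2,1} = 0
G(8) = mex{0,2,2,0} = 1
G(9) = mex{0,0,2,0} = 1
G(10) = mex{1,0,0,1} = 2
G(11) = mex{1,1,0,1} = 2
G(12) = mex{2,1,1,2} = 0
G(13) = mex{2,2,1,2} = 0
G(14) = mex{0,2,2,0} = 1
G(15) = mex{0,0,2,0} = 1
G(16) = mex{1,0,0,1} = 2
G(17) = mex{1,1,0,1} = 2
G(18) = mex{2,1,1,2} = 0
G(19) = mex{2,2,1,2} = 0
G(20) = mex{0,2,2,0} = 1
G(21) = mex{0,0,2,0} = 1
G(22) = mex{1,0,0,1} = 2
G(23) = mex{1,1,0,1} = 2
G(24) = mex{2,1,1,2} = 0
G(25) = mex{2,2,1,2} = 0
Pile A: G(13) = 0.
Pile B: G(25) = 0.
Combined Grundy value = 0 ⊕ 0 = 0.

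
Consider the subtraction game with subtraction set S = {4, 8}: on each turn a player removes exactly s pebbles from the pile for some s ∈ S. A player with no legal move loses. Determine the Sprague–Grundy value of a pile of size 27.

G(0) = 0
G(1) = mex{} = 0
G(2) = mex{} = 0
G(3) = mex{} = 0
G(4) = mex{0} = 1
G(5) = mex{0} = 1
G(6) = mex{0} = 1
G(7) = mex{0} = 1
G(8) = mex{1,0} = 2
G(9) = mex{1,0} = 2
G(10) = mex{1,0} = 2
G(11) = mex{1,0} = 2
G(12) = mex{2,1} = 0
G(13) = mex{2,1} = 0
G(14) = mex{2,1} = 0
G(15) = mex{2,1} = 0
G(16) = mex{0,2} = 1
G(17) = mex{0,2} = 1
G(18) = mex{0,2} = 1
G(19) = mex{0,2} = 1
G(20) = mex{1,0} = 2
G(21) = mex{1,0} = 2
G(22) = mex{1,0} = 2
G(23) = mex{1,0} = 2
G(24) = mex{2,1} = 0
G(25) = mex{2,1} = 0
G(26) = mex{2,1} = 0
G(27) = mex{2,1} = 0

0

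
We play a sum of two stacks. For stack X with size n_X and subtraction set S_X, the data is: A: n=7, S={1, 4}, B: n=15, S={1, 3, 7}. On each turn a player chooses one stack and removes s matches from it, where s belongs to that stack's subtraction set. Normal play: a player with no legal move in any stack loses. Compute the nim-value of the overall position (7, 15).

Stack A, S = {1, 4}:
n : 0 1 2 3 4 5 6 7
G : 0 1 0 1 2 0 1 0
G_A(7) = 0.
Stack B, S = {1, 3, 7}:
n :  0  1  2  3  4  5  6  7  8  9 10 11 12 13 14 15
G :  0  1  0  1  0  1  0  1  0  1  0  1  0  1  0  1
G_B(15) = 1.
Combined Grundy value = 0 ⊕ 1 = 1.

1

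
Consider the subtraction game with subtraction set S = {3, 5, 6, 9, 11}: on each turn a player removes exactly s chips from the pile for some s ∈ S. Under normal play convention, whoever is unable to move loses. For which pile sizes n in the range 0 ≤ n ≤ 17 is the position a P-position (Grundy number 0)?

0, 1, 2, 14, 15, 16

G(0) = 0
G(1) = mex{} = 0
G(2) = mex{} = 0
G(3) = mex{0} = 1
G(4) = mex{0} = 1
G(5) = mex{0,0} = 1
G(6) = mex{1,0,0} = 2
G(7) = mex{1,0,0} = 2
G(8) = mex{1,1,0} = 2
G(9) = mex{2,1,1,0} = 3
G(10) = mex{2,1,1,0} = 3
G(11) = mex{2,2,1,0,0} = 3
G(12) = mex{3,2,2,1,0} = 4
G(13) = mex{3,2,2,1,0} = 4
G(14) = mex{3,3,2,1,1} = 0
G(15) = mex{4,3,3,2,1} = 0
G(16) = mex{4,3,3,2,1} = 0
G(17) = mex{0,4,3,2,2} = 1
P-positions are exactly the n with G(n) = 0.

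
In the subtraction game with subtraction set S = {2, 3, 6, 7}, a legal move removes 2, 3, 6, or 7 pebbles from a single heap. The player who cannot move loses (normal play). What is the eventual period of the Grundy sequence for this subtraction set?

9

n :  0  1  2  3  4  5  6  7  8  9 10 11 12 13 14 15 16 17 18 19
G :  0  0  1  1  2  0  3  1  2  0  0  1  1  2  0  3  1  2  0  0
G(n+9) = G(n) holds for n = 0,…,6 (a full window of length max(S) = 7), so the sequence is purely periodic with period 9.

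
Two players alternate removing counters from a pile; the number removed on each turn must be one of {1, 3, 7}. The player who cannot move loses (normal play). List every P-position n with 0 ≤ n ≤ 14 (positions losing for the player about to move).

0, 2, 4, 6, 8, 10, 12, 14

n :  0  1  2  3  4  5  6  7  8  9 10 11 12 13 14
G :  0  1  0  1  0  1  0  1  0  1  0  1  0  1  0
P-positions are exactly the n with G(n) = 0.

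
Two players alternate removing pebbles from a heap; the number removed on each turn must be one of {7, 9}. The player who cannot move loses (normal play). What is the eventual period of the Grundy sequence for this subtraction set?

n :  0  1  2  3  4  5  6  7  8  9 10 11 12 13 14 15 16 17 18 19 20 21 22 23 24 25 26 27 28 29 30 31 32 33
G :  0  0  0  0  0  0  0  1  1  1  1  1  1  1  2  2  0  0  0  0  0  0  0  1  1  1  1  1  1  1  2  2  0  0
G(n+16) = G(n) holds for n = 0,…,8 (a full window of length max(S) = 9), so the sequence is purely periodic with period 16.

16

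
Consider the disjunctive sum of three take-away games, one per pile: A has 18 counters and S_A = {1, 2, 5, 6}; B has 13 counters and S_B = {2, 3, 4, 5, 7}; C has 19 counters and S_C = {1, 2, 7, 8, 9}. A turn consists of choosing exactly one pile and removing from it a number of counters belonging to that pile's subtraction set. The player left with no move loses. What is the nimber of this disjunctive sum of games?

Pile A, S = {1, 2, 5, 6}:
G(0) = 0
G(1) = mex{0} = 1
G(2) = mex{1,0} = 2
G(3) = mex{2,1} = 0
G(4) = mex{0,2} = 1
G(5) = mex{1,0,0} = 2
G(6) = mex{2,1,1,0} = 3
G(7) = mex{3,2,2,1} = 0
G(8) = mex{0,3,0,2} = 1
G(9) = mex{1,0,1,0} = 2
G(10) = mex{2,1,2,1} = 0
G(11) = mex{0,2,3,2} = 1
G(12) = mex{1,0,0,3} = 2
G(13) = mex{2,1,1,0} = 3
G(14) = mex{3,2,2,1} = 0
G(15) = mex{0,3,0,2} = 1
G(16) = mex{1,0,1,0} = 2
G(17) = mex{2,1,2,1} = 0
G(18) = mex{0,2,3,2} = 1
G_A(18) = 1.
Pile B, S = {2, 3, 4, 5, 7}:
n :  0  1  2  3  4  5  6  7  8  9 10 11 12 13
G :  0  0  1  1  2  2  3  3  4  0  0  1  1  2
G_B(13) = 2.
Pile C, S = {1, 2, 7, 8, 9}:
n :  0  1  2  3  4  5  6  7  8  9 10 11 12 13 14 15 16 17 18 19
G :  0  1  2  0  1  2  0  1  2  3  4  5  3  4  5  3  0  1  2  0
G_C(19) = 0.
Combined Grundy value = 1 ⊕ 2 ⊕ 0 = 3.

3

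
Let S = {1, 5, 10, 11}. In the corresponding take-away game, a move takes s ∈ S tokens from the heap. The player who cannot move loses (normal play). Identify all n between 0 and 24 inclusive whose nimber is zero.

0, 2, 4, 6, 8, 20, 22, 24

G(0) = 0
G(1) = mex{0} = 1
G(2) = mex{1} = 0
G(3) = mex{0} = 1
G(4) = mex{1} = 0
G(5) = mex{0,0} = 1
G(6) = mex{1,1} = 0
G(7) = mex{0,0} = 1
G(8) = mex{1,1} = 0
G(9) = mex{0,0} = 1
G(10) = mex{1,1,0} = 2
G(11) = mex{2,0,1,0} = 3
G(12) = mex{3,1,0,1} = 2
G(13) = mex{2,0,1,0} = 3
G(14) = mex{3,1,0,1} = 2
G(15) = mex{2,2,1,0} = 3
G(16) = mex{3,3,0,1} = 2
G(17) = mex{2,2,1,0} = 3
G(18) = mex{3,3,0,1} = 2
G(19) = mex{2,2,1,0} = 3
G(20) = mex{3,3,2,1} = 0
G(21) = mex{0,2,3,2} = 1
G(22) = mex{1,3,2,3} = 0
G(23) = mex{0,2,3,2} = 1
G(24) = mex{1,3,2,3} = 0
P-positions are exactly the n with G(n) = 0.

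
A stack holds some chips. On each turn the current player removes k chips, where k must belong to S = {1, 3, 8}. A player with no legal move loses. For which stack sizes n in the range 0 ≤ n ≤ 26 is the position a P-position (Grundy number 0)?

n :  0  1  2  3  4  5  6  7  8  9 10 11 12 13 14 15 16 17 18 19 20 21 22 23 24 25 26
G :  0  1  0  1  0  1  0  1  2  3  2  0  1  0  1  0  1  0  1  2  3  2  0  1  0  1  0
P-positions are exactly the n with G(n) = 0.

0, 2, 4, 6, 11, 13, 15, 17, 22, 24, 26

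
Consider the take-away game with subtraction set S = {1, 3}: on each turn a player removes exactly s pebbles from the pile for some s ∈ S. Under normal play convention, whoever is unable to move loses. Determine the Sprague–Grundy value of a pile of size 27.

n :  0  1  2  3  4  5  6  7  8  9 10 11 12 13 14 15 16 17 18 19 20 21 22 23 24 25 26 27
G :  0  1  0  1  0  1  0  1  0  1  0  1  0  1  0  1  0  1  0  1  0  1  0  1  0  1  0  1

1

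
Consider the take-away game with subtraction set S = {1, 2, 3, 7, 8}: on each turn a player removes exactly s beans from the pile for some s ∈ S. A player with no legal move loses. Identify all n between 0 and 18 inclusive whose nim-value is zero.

G(0) = 0
G(1) = mex{0} = 1
G(2) = mex{1,0} = 2
G(3) = mex{2,1,0} = 3
G(4) = mex{3,2,1} = 0
G(5) = mex{0,3,2} = 1
G(6) = mex{1,0,3} = 2
G(7) = mex{2,1,0,0} = 3
G(8) = mex{3,2,1,1,0} = 4
G(9) = mex{4,3,2,2,1} = 0
G(10) = mex{0,4,3,3,2} = 1
G(11) = mex{1,0,4,0,3} = 2
G(12) = mex{2,1,0,1,0} = 3
G(13) = mex{3,2,1,2,1} = 0
G(14) = mex{0,3,2,3,2} = 1
G(15) = mex{1,0,3,4,3} = 2
G(16) = mex{2,1,0,0,4} = 3
G(17) = mex{3,2,1,1,0} = 4
G(18) = mex{4,3,2,2,1} = 0
P-positions are exactly the n with G(n) = 0.

0, 4, 9, 13, 18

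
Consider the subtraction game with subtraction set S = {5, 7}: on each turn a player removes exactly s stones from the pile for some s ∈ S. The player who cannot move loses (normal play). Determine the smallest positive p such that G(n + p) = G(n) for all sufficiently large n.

12

G(0) = 0
G(1) = mex{} = 0
G(2) = mex{} = 0
G(3) = mex{} = 0
G(4) = mex{} = 0
G(5) = mex{0} = 1
G(6) = mex{0} = 1
G(7) = mex{0,0} = 1
G(8) = mex{0,0} = 1
G(9) = mex{0,0} = 1
G(10) = mex{1,0} = 2
G(11) = mex{1,0} = 2
G(12) = mex{1,1} = 0
G(13) = mex{1,1} = 0
G(14) = mex{1,1} = 0
G(15) = mex{2,1} = 0
G(16) = mex{2,1} = 0
G(17) = mex{0,2} = 1
G(18) = mex{0,2} = 1
G(19) = mex{0,0} = 1
G(20) = mex{0,0} = 1
G(21) = mex{0,0} = 1
G(22) = mex{1,0} = 2
G(23) = mex{1,0} = 2
G(24) = mex{1,1} = 0
G(25) = mex{1,1} = 0
G(n+12) = G(n) holds for n = 0,…,6 (a full window of length max(S) = 7), so the sequence is purely periodic with period 12.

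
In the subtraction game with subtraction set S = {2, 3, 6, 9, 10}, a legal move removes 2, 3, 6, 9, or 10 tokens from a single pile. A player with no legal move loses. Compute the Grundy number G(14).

G(0) = 0
G(1) = mex{} = 0
G(2) = mex{0} = 1
G(3) = mex{0,0} = 1
G(4) = mex{1,0} = 2
G(5) = mex{1,1} = 0
G(6) = mex{2,1,0} = 3
G(7) = mex{0,2,0} = 1
G(8) = mex{3,0,1} = 2
G(9) = mex{1,3,1,0} = 2
G(10) = mex{2,1,2,0,0} = 3
G(11) = mex{2,2,0,1,0} = 3
G(12) = mex{3,2,3,1,1} = 0
G(13) = mex{3,3,1,2,1} = 0
G(14) = mex{0,3,2,0,2} = 1

1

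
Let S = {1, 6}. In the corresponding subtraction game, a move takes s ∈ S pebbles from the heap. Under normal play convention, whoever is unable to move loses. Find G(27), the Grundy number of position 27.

G(0) = 0
G(1) = mex{0} = 1
G(2) = mex{1} = 0
G(3) = mex{0} = 1
G(4) = mex{1} = 0
G(5) = mex{0} = 1
G(6) = mex{1,0} = 2
G(7) = mex{2,1} = 0
G(8) = mex{0,0} = 1
G(9) = mex{1,1} = 0
G(10) = mex{0,0} = 1
G(11) = mex{1,1} = 0
G(12) = mex{0,2} = 1
G(13) = mex{1,0} = 2
G(14) = mex{2,1} = 0
G(15) = mex{0,0} = 1
G(16) = mex{1,1} = 0
G(17) = mex{0,0} = 1
G(18) = mex{1,1} = 0
G(19) = mex{0,2} = 1
G(20) = mex{1,0} = 2
G(21) = mex{2,1} = 0
G(22) = mex{0,0} = 1
G(23) = mex{1,1} = 0
G(24) = mex{0,0} = 1
G(25) = mex{1,1} = 0
G(26) = mex{0,2} = 1
G(27) = mex{1,0} = 2

2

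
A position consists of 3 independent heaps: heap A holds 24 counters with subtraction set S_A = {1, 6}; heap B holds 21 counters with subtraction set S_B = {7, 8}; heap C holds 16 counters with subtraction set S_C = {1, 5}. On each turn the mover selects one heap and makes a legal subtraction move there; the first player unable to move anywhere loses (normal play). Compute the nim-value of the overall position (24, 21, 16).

Heap A, S = {1, 6}:
G(0) = 0
G(1) = mex{0} = 1
G(2) = mex{1} = 0
G(3) = mex{0} = 1
G(4) = mex{1} = 0
G(5) = mex{0} = 1
G(6) = mex{1,0} = 2
G(7) = mex{2,1} = 0
G(8) = mex{0,0} = 1
G(9) = mex{1,1} = 0
G(10) = mex{0,0} = 1
G(11) = mex{1,1} = 0
G(12) = mex{0,2} = 1
G(13) = mex{1,0} = 2
G(14) = mex{2,1} = 0
G(15) = mex{0,0} = 1
G(16) = mex{1,1} = 0
G(17) = mex{0,0} = 1
G(18) = mex{1,1} = 0
G(19) = mex{0,2} = 1
G(20) = mex{1,0} = 2
G(21) = mex{2,1} = 0
G(22) = mex{0,0} = 1
G(23) = mex{1,1} = 0
G(24) = mex{0,0} = 1
G_A(24) = 1.
Heap B, S = {7, 8}:
n :  0  1  2  3  4  5  6  7  8  9 10 11 12 13 14 15 16 17 18 19 20 21
G :  0  0  0  0  0  0  0  1  1  1  1  1  1  1  2  0  0  0  0  0  0  0
G_B(21) = 0.
Heap C, S = {1, 5}:
n :  0  1  2  3  4  5  6  7  8  9 10 11 12 13 14 15 16
G :  0  1  0  1  0  1  0  1  0  1  0  1  0  1  0  1  0
G_C(16) = 0.
Combined Grundy value = 1 ⊕ 0 ⊕ 0 = 1.

1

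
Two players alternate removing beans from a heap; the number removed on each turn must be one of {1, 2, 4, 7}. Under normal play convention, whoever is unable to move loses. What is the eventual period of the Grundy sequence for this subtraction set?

3

n :  0  1  2  3  4  5  6  7  8  9 10 11 12 13 14
G :  0  1  2  0  1  2  0  1  2  0  1  2  0  1  2
G(n+3) = G(n) holds for n = 0,…,6 (a full window of length max(S) = 7), so the sequence is purely periodic with period 3.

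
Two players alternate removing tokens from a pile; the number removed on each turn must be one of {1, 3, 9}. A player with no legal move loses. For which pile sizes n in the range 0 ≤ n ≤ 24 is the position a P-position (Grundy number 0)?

G(0) = 0
G(1) = mex{0} = 1
G(2) = mex{1} = 0
G(3) = mex{0,0} = 1
G(4) = mex{1,1} = 0
G(5) = mex{0,0} = 1
G(6) = mex{1,1} = 0
G(7) = mex{0,0} = 1
G(8) = mex{1,1} = 0
G(9) = mex{0,0,0} = 1
G(10) = mex{1,1,1} = 0
G(11) = mex{0,0,0} = 1
G(12) = mex{1,1,1} = 0
G(13) = mex{0,0,0} = 1
G(14) = mex{1,1,1} = 0
G(15) = mex{0,0,0} = 1
G(16) = mex{1,1,1} = 0
G(17) = mex{0,0,0} = 1
G(18) = mex{1,1,1} = 0
G(19) = mex{0,0,0} = 1
G(20) = mex{1,1,1} = 0
G(21) = mex{0,0,0} = 1
G(22) = mex{1,1,1} = 0
G(23) = mex{0,0,0} = 1
G(24) = mex{1,1,1} = 0
P-positions are exactly the n with G(n) = 0.

0, 2, 4, 6, 8, 10, 12, 14, 16, 18, 20, 22, 24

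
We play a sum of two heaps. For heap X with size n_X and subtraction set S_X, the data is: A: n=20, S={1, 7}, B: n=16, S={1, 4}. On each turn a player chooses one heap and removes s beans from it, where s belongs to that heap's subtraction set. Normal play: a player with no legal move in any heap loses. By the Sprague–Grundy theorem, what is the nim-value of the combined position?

1

Heap A, S = {1, 7}:
G(0) = 0
G(1) = mex{0} = 1
G(2) = mex{1} = 0
G(3) = mex{0} = 1
G(4) = mex{1} = 0
G(5) = mex{0} = 1
G(6) = mex{1} = 0
G(7) = mex{0,0} = 1
G(8) = mex{1,1} = 0
G(9) = mex{0,0} = 1
G(10) = mex{1,1} = 0
G(11) = mex{0,0} = 1
G(12) = mex{1,1} = 0
G(13) = mex{0,0} = 1
G(14) = mex{1,1} = 0
G(15) = mex{0,0} = 1
G(16) = mex{1,1} = 0
G(17) = mex{0,0} = 1
G(18) = mex{1,1} = 0
G(19) = mex{0,0} = 1
G(20) = mex{1,1} = 0
G_A(20) = 0.
Heap B, S = {1, 4}:
n :  0  1  2  3  4  5  6  7  8  9 10 11 12 13 14 15 16
G :  0  1  0  1  2  0  1  0  1  2  0  1  0  1  2  0  1
G_B(16) = 1.
Combined Grundy value = 0 ⊕ 1 = 1.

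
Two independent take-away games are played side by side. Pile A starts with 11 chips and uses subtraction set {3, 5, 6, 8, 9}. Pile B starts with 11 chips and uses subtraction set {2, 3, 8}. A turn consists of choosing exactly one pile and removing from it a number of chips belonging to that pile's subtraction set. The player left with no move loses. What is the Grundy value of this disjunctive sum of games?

Pile A, S = {3, 5, 6, 8, 9}:
n :  0  1  2  3  4  5  6  7  8  9 10 11
G :  0  0  0  1  1  1  2  2  2  3  3  3
G_A(11) = 3.
Pile B, S = {2, 3, 8}:
n :  0  1  2  3  4  5  6  7  8  9 10 11
G :  0  0  1  1  2  0  0  1  1  2  0  0
G_B(11) = 0.
Combined Grundy value = 3 ⊕ 0 = 3.

3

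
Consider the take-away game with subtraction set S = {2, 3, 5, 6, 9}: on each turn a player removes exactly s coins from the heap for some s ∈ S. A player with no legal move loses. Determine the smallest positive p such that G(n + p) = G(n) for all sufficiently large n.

G(0) = 0
G(1) = mex{} = 0
G(2) = mex{0} = 1
G(3) = mex{0,0} = 1
G(4) = mex{1,0} = 2
G(5) = mex{1,1,0} = 2
G(6) = mex{2,1,0,0} = 3
G(7) = mex{2,2,1,0} = 3
G(8) = mex{3,2,1,1} = 0
G(9) = mex{3,3,2,1,0} = 4
G(10) = mex{0,3,2,2,0} = 1
G(11) = mex{4,0,3,2,1} = 5
G(12) = mex{1,4,3,3,1} = 0
G(13) = mex{5,1,0,3,2} = 4
G(14) = mex{0,5,4,0,2} = 1
G(15) = mex{4,0,1,4,3} = 2
G(16) = mex{1,4,5,1,3} = 0
G(17) = mex{2,1,0,5,0} = 3
G(18) = mex{0,2,4,0,4} = 1
G(19) = mex{3,0,1,4,1} = 2
G(20) = mex{1,3,2,1,5} = 0
G(21) = mex{2,1,0,2,0} = 3
G(22) = mex{0,2,3,0,4} = 1
G(23) = mex{3,0,1,3,1} = 2
G(24) = mex{1,3,2,1,2} = 0
G(25) = mex{2,1,0,2,0} = 3
G(26) = mex{0,2,3,0,3} = 1
G(27) = mex{3,0,1,3,1} = 2
G(28) = mex{1,3,2,1,2} = 0
From n = 14 onward G(n+4) = G(n); since this holds over max(S) = 9 consecutive positions the period is 4 (pre-period 14).

4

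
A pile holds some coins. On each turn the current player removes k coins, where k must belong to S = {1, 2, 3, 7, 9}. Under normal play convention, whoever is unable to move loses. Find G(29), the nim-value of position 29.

G(0) = 0
G(1) = mex{0} = 1
G(2) = mex{1,0} = 2
G(3) = mex{2,1,0} = 3
G(4) = mex{3,2,1} = 0
G(5) = mex{0,3,2} = 1
G(6) = mex{1,0,3} = 2
G(7) = mex{2,1,0,0} = 3
G(8) = mex{3,2,1,1} = 0
G(9) = mex{0,3,2,2,0} = 1
G(10) = mex{1,0,3,3,1} = 2
G(11) = mex{2,1,0,0,2} = 3
G(12) = mex{3,2,1,1,3} = 0
G(13) = mex{0,3,2,2,0} = 1
G(14) = mex{1,0,3,3,1} = 2
G(15) = mex{2,1,0,0,2} = 3
G(16) = mex{3,2,1,1,3} = 0
G(17) = mex{0,3,2,2,0} = 1
G(18) = mex{1,0,3,3,1} = 2
G(19) = mex{2,1,0,0,2} = 3
G(20) = mex{3,2,1,1,3} = 0
G(21) = mex{0,3,2,2,0} = 1
G(22) = mex{1,0,3,3,1} = 2
G(23) = mex{2,1,0,0,2} = 3
G(24) = mex{3,2,1,1,3} = 0
G(25) = mex{0,3,2,2,0} = 1
G(26) = mex{1,0,3,3,1} = 2
G(27) = mex{2,1,0,0,2} = 3
G(28) = mex{3,2,1,1,3} = 0
G(29) = mex{0,3,2,2,0} = 1

1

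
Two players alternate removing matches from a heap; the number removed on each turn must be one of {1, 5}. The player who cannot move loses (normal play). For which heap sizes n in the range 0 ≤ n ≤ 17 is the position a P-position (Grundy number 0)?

G(0) = 0
G(1) = mex{0} = 1
G(2) = mex{1} = 0
G(3) = mex{0} = 1
G(4) = mex{1} = 0
G(5) = mex{0,0} = 1
G(6) = mex{1,1} = 0
G(7) = mex{0,0} = 1
G(8) = mex{1,1} = 0
G(9) = mex{0,0} = 1
G(10) = mex{1,1} = 0
G(11) = mex{0,0} = 1
G(12) = mex{1,1} = 0
G(13) = mex{0,0} = 1
G(14) = mex{1,1} = 0
G(15) = mex{0,0} = 1
G(16) = mex{1,1} = 0
G(17) = mex{0,0} = 1
P-positions are exactly the n with G(n) = 0.

0, 2, 4, 6, 8, 10, 12, 14, 16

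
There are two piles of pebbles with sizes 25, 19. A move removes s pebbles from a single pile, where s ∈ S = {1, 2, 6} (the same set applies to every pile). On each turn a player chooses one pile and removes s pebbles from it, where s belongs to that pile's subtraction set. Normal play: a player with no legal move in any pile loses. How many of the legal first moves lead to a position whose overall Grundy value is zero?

3

All piles use S = {1, 2, 6}:
G(0) = 0
G(1) = mex{0} = 1
G(2) = mex{1,0} = 2
G(3) = mex{2,1} = 0
G(4) = mex{0,2} = 1
G(5) = mex{1,0} = 2
G(6) = mex{2,1,0} = 3
G(7) = mex{3,2,1} = 0
G(8) = mex{0,3,2} = 1
G(9) = mex{1,0,0} = 2
G(10) = mex{2,1,1} = 0
G(11) = mex{0,2,2} = 1
G(12) = mex{1,0,3} = 2
G(13) = mex{2,1,0} = 3
G(14) = mex{3,2,1} = 0
G(15) = mex{0,3,2} = 1
G(16) = mex{1,0,0} = 2
G(17) = mex{2,1,1} = 0
G(18) = mex{0,2,2} = 1
G(19) = mex{1,0,3} = 2
G(20) = mex{2,1,0} = 3
G(21) = mex{3,2,1} = 0
G(22) = mex{0,3,2} = 1
G(23) = mex{1,0,0} = 2
G(24) = mex{2,1,1} = 0
G(25) = mex{0,2,2} = 1
Pile A: G(25) = 1.
Pile B: G(19) = 2.
Combined Grundy value = 1 ⊕ 2 = 3.
A winning move leaves total XOR = 0, i.e. changes one component's Grundy value g to g ⊕ X where X is the current total.
Pile A: need g' = 1⊕3 = 2. Options: 25−1→G=0, 25−2→G=2, 25−6→G=2. Hits: 2.
Pile B: need g' = 2⊕3 = 1. Options: 19−1→G=1, 19−2→G=0, 19−6→G=3. Hits: 1.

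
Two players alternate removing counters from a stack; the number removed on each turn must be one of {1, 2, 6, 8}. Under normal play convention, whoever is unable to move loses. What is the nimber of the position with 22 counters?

n :  0  1  2  3  4  5  6  7  8  9 10 11 12 13 14 15 16 17 18 19 20 21 22
G :  0  1  2  0  1  2  3  0  1  2  0  1  2  3  0  1  2  0  1  2  3  0  1

1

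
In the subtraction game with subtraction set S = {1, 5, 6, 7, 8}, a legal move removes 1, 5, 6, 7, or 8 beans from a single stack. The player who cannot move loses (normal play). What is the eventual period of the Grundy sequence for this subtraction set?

13

n :  0  1  2  3  4  5  6  7  8  9 10 11 12 13 14 15 16 17 18 19 20 21 22 23 24 25 26 27
G :  0  1  0  1  0  1  2  3  2  3  2  3  4  0  1  0  1  0  1  2  3  2  3  2  3  4  0  1
G(n+13) = G(n) holds for n = 0,…,7 (a full window of length max(S) = 8), so the sequence is purely periodic with period 13.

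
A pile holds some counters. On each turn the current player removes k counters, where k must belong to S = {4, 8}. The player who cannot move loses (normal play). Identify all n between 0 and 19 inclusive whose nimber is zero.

0, 1, 2, 3, 12, 13, 14, 15

n :  0  1  2  3  4  5  6  7  8  9 10 11 12 13 14 15 16 17 18 19
G :  0  0  0  0  1  1  1  1  2  2  2  2  0  0  0  0  1  1  1  1
P-positions are exactly the n with G(n) = 0.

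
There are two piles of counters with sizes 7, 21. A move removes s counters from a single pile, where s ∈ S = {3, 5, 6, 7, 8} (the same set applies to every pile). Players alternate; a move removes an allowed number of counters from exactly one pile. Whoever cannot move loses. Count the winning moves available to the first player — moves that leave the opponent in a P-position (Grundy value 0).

1

All piles use S = {3, 5, 6, 7, 8}:
n :  0  1  2  3  4  5  6  7  8  9 10 11 12 13 14 15 16 17 18 19 20 21
G :  0  0  0  1  1  1  2  2  2  3  3  0  0  0  1  1  1  2  2  2  3  3
Pile A: G(7) = 2.
Pile B: G(21) = 3.
Combined Grundy value = 2 ⊕ 3 = 1.
A winning move leaves total XOR = 0, i.e. changes one component's Grundy value g to g ⊕ X where X is the current total.
Pile A: need g' = 2⊕1 = 3. Options: 7−3→G=1, 7−5→G=0, 7−6→G=0, 7−7→G=0. Hits: 0.
Pile B: need g' = 3⊕1 = 2. Options: 21−3→G=2, 21−5→G=1, 21−6→G=1, 21−7→G=1, 21−8→G=0. Hits: 1.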